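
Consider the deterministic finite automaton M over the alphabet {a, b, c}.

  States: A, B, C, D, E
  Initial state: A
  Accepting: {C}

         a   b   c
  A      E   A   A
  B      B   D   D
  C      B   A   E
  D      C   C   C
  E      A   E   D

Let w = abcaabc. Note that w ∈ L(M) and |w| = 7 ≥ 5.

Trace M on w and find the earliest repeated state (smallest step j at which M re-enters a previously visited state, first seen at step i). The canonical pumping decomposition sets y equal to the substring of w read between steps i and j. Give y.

b

Run of M on w = a b c a a b c:
  step 0: A  (start)
  step 1: E  (read a: A→E)
  step 2: E  (read b: E→E)   ← first repeat (E seen earlier)
  step 3: D  (read c: E→D)
  step 4: C  (read a: D→C)
  step 5: B  (read a: C→B)
  step 6: D  (read b: B→D)
  step 7: C  (read c: D→C)

So i = 1, j = 2, giving x = w[0:1] = a, y = w[1:2] = b, z = w[2:7] = caabc.
Check: |xy| = 2 ≤ 5 and |y| = 1 ≥ 1. Reading y takes M from E back to E, so every xyⁱz is accepted.
With |Q| = 5, pigeonhole forces a state repeat no later than step 5; the substring read between the first and second visits to that state can be pumped.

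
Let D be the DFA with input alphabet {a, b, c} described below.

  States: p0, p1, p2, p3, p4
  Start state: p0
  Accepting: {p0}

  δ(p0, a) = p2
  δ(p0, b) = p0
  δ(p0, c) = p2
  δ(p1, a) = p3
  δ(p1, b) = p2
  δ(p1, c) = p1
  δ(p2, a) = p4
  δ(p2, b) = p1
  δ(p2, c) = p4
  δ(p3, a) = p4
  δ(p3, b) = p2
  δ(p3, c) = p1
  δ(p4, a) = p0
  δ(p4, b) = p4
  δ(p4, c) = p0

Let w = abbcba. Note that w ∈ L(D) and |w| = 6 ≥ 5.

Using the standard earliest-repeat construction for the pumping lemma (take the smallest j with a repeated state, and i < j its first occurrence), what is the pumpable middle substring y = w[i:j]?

State sequence: p0 -a-> p2 -b-> p1 -b-> p2 -c-> p4 -b-> p4 -a-> p0
First repeat at step 3: p2 was already visited.

So i = 1, j = 3, giving x = w[0:1] = a, y = w[1:3] = bb, z = w[3:6] = cba.
Check: |xy| = 3 ≤ 5 and |y| = 2 ≥ 1. Reading y takes D from p2 back to p2, so every xyⁱz is accepted.
Pumping length from the standard proof: p = 5 (the number of states). The repeated state found above gives |xy| = j ≤ 5 and |y| = j − i ≥ 1.

bb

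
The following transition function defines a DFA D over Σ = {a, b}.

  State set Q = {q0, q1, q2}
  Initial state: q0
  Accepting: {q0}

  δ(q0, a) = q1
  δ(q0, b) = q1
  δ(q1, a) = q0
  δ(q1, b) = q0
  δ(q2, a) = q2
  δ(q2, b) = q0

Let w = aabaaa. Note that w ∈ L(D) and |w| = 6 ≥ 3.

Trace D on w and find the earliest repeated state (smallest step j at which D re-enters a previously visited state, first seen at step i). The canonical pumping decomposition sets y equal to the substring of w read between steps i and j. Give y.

aa

State sequence: q0 -a-> q1 -a-> q0 -b-> q1 -a-> q0 -a-> q1 -a-> q0
First repeat at step 2: q0 was already visited.

So i = 0, j = 2, giving x = w[0:0] = ε, y = w[0:2] = aa, z = w[2:6] = baaa.
Check: |xy| = 2 ≤ 3 and |y| = 2 ≥ 1. Reading y takes D from q0 back to q0, so every xyⁱz is accepted.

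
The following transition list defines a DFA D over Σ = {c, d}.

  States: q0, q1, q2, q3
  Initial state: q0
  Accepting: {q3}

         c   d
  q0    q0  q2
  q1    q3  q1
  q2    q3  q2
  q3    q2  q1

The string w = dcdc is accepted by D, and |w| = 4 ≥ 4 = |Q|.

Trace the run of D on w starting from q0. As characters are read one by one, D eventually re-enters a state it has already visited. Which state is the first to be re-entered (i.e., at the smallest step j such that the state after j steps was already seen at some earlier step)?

q3

Run of D on w = d c d c:
  step 0: q0  (start)
  step 1: q2  (read d: q0→q2)
  step 2: q3  (read c: q2→q3)
  step 3: q1  (read d: q3→q1)
  step 4: q3  (read c: q1→q3)   ← first repeat (q3 seen earlier)

The earliest repeat is at step j = 4: D is in q3, which it already visited at step i = 2.
Since D has 4 states, any run of length ≥ 4 visits 4+1 states, so by pigeonhole some state repeats within the first 4 steps — that repeat gives the pumpable loop.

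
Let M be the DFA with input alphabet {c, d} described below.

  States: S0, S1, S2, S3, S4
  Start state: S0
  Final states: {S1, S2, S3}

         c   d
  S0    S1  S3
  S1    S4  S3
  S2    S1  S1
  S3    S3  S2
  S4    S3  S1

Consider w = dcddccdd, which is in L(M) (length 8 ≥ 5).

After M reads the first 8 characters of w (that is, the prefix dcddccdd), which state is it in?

S1

State sequence: S0 -d-> S3 -c-> S3 -d-> S2 -d-> S1 -c-> S4 -c-> S3 -d-> S2 -d-> S1

After reading 8 characters, M is in state S1.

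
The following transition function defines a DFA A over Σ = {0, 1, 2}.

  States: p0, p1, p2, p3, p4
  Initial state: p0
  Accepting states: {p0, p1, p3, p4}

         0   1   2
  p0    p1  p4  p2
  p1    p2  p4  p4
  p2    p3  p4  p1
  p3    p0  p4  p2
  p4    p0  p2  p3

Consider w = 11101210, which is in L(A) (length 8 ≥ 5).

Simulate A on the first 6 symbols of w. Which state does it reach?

State sequence: p0 -1-> p4 -1-> p2 -1-> p4 -0-> p0 -1-> p4 -2-> p3

After reading 6 characters, A is in state p3.
(This kind of state-tracing is the core of the pumping-lemma construction: with 5 states, pigeonhole forces a repeat within the first 5 steps.)

p3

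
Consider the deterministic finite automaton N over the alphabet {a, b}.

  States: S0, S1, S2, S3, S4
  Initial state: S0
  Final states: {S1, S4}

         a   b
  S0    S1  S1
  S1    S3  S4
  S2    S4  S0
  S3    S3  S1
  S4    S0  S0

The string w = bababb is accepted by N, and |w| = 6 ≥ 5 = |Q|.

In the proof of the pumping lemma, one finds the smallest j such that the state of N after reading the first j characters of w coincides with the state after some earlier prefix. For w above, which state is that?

S1

State sequence: S0 -b-> S1 -a-> S3 -b-> S1 -a-> S3 -b-> S1 -b-> S4
First repeat at step 3: S1 was already visited.

The earliest repeat is at step j = 3: N is in S1, which it already visited at step i = 1.
With |Q| = 5, pigeonhole forces a state repeat no later than step 5; the substring read between the first and second visits to that state can be pumped.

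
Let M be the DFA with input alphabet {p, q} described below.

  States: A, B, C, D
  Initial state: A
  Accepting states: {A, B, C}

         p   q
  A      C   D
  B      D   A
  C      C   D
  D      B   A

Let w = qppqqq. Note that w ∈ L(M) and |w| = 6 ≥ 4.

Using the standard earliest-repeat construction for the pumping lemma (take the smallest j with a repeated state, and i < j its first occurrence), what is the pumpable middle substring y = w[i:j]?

State sequence: A -q-> D -p-> B -p-> D -q-> A -q-> D -q-> A
First repeat at step 3: D was already visited.

So i = 1, j = 3, giving x = w[0:1] = q, y = w[1:3] = pp, z = w[3:6] = qqq.
Check: |xy| = 3 ≤ 4 and |y| = 2 ≥ 1. Reading y takes M from D back to D, so every xyⁱz is accepted.

pp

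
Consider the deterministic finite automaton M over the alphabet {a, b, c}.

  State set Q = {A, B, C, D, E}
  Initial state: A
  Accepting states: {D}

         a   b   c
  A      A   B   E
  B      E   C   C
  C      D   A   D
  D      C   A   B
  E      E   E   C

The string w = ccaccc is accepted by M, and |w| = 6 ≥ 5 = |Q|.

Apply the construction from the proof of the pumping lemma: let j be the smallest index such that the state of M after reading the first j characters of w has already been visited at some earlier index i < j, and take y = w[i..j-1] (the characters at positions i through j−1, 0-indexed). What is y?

acc

State sequence: A -c-> E -c-> C -a-> D -c-> B -c-> C -c-> D
First repeat at step 5: C was already visited.

So i = 2, j = 5, giving x = w[0:2] = cc, y = w[2:5] = acc, z = w[5:6] = c.
Check: |xy| = 5 ≤ 5 and |y| = 3 ≥ 1. Reading y takes M from C back to C, so every xyⁱz is accepted.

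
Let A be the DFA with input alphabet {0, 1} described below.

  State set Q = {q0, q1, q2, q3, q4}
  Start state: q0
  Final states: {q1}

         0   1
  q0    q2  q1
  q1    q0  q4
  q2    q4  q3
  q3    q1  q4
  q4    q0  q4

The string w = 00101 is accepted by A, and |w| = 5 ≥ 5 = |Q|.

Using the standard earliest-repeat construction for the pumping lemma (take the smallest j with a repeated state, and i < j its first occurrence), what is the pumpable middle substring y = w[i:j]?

1

Run of A on w = 0 0 1 0 1:
  step 0: q0  (start)
  step 1: q2  (read 0: q0→q2)
  step 2: q4  (read 0: q2→q4)
  step 3: q4  (read 1: q4→q4)   ← first repeat (q4 seen earlier)
  step 4: q0  (read 0: q4→q0)
  step 5: q1  (read 1: q0→q1)

So i = 2, j = 3, giving x = w[0:2] = 00, y = w[2:3] = 1, z = w[3:5] = 01.
Check: |xy| = 3 ≤ 5 and |y| = 1 ≥ 1. Reading y takes A from q4 back to q4, so every xyⁱz is accepted.
Since A has 5 states, any run of length ≥ 5 visits 5+1 states, so by pigeonhole some state repeats within the first 5 steps — that repeat gives the pumpable loop.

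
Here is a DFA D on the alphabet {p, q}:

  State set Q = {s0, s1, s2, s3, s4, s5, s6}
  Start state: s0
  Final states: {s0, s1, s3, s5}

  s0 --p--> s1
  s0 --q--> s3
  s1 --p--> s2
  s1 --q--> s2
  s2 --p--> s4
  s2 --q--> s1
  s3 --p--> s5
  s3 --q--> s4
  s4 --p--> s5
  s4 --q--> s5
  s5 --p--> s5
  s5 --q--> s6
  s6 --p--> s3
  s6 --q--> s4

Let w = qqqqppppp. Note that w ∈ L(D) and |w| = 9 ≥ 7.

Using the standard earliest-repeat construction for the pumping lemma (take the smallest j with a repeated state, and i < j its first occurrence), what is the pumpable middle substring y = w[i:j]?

Run of D on w = q q q q p p p p p:
  step 0: s0  (start)
  step 1: s3  (read q: s0→s3)
  step 2: s4  (read q: s3→s4)
  step 3: s5  (read q: s4→s5)
  step 4: s6  (read q: s5→s6)
  step 5: s3  (read p: s6→s3)   ← first repeat (s3 seen earlier)
  step 6: s5  (read p: s3→s5)
  step 7: s5  (read p: s5→s5)
  step 8: s5  (read p: s5→s5)
  step 9: s5  (read p: s5→s5)

So i = 1, j = 5, giving x = w[0:1] = q, y = w[1:5] = qqqp, z = w[5:9] = pppp.
Check: |xy| = 5 ≤ 7 and |y| = 4 ≥ 1. Reading y takes D from s3 back to s3, so every xyⁱz is accepted.

qqqp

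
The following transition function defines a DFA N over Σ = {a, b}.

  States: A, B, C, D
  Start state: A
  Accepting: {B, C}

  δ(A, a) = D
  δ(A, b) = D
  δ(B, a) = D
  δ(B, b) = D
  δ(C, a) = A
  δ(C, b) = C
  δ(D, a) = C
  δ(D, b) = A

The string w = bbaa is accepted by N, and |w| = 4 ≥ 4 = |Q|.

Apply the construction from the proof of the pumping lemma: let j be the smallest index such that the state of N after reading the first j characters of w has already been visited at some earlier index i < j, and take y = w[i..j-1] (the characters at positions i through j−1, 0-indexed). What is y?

State sequence: A -b-> D -b-> A -a-> D -a-> C
First repeat at step 2: A was already visited.

So i = 0, j = 2, giving x = w[0:0] = ε, y = w[0:2] = bb, z = w[2:4] = aa.
Check: |xy| = 2 ≤ 4 and |y| = 2 ≥ 1. Reading y takes N from A back to A, so every xyⁱz is accepted.

bb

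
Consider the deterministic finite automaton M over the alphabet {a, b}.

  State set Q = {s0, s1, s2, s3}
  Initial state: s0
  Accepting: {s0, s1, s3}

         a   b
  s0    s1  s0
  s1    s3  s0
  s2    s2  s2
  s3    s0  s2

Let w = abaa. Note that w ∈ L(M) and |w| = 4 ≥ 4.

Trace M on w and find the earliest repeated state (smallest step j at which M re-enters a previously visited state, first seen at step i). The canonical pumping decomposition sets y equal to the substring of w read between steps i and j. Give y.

ab

Run of M on w = a b a a:
  step 0: s0  (start)
  step 1: s1  (read a: s0→s1)
  step 2: s0  (read b: s1→s0)   ← first repeat (s0 seen earlier)
  step 3: s1  (read a: s0→s1)
  step 4: s3  (read a: s1→s3)

So i = 0, j = 2, giving x = w[0:0] = ε, y = w[0:2] = ab, z = w[2:4] = aa.
Check: |xy| = 2 ≤ 4 and |y| = 2 ≥ 1. Reading y takes M from s0 back to s0, so every xyⁱz is accepted.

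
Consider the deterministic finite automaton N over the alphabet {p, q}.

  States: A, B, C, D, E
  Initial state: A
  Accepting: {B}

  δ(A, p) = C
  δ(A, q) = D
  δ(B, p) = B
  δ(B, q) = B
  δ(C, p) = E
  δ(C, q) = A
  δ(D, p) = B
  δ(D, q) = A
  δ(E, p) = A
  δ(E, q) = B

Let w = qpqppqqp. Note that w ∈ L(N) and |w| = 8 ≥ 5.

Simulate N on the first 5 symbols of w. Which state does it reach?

B

State sequence: A -q-> D -p-> B -q-> B -p-> B -p-> B

After reading 5 characters, N is in state B.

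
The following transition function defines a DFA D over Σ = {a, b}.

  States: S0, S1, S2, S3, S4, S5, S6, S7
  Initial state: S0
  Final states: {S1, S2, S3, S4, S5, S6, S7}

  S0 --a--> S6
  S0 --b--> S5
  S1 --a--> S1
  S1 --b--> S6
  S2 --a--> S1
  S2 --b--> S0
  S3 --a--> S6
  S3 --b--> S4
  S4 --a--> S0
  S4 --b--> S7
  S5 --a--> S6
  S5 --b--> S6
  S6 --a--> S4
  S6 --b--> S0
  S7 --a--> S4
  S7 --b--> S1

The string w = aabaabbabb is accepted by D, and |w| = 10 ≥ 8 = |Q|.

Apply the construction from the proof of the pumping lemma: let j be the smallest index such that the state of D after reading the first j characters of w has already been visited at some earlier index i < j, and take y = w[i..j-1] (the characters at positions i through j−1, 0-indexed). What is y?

Run of D on w = a a b a a b b a b b:
  step 0: S0  (start)
  step 1: S6  (read a: S0→S6)
  step 2: S4  (read a: S6→S4)
  step 3: S7  (read b: S4→S7)
  step 4: S4  (read a: S7→S4)   ← first repeat (S4 seen earlier)
  step 5: S0  (read a: S4→S0)
  step 6: S5  (read b: S0→S5)
  step 7: S6  (read b: S5→S6)
  step 8: S4  (read a: S6→S4)
  step 9: S7  (read b: S4→S7)
  step 10: S1  (read b: S7→S1)

So i = 2, j = 4, giving x = w[0:2] = aa, y = w[2:4] = ba, z = w[4:10] = abbabb.
Check: |xy| = 4 ≤ 8 and |y| = 2 ≥ 1. Reading y takes D from S4 back to S4, so every xyⁱz is accepted.

ba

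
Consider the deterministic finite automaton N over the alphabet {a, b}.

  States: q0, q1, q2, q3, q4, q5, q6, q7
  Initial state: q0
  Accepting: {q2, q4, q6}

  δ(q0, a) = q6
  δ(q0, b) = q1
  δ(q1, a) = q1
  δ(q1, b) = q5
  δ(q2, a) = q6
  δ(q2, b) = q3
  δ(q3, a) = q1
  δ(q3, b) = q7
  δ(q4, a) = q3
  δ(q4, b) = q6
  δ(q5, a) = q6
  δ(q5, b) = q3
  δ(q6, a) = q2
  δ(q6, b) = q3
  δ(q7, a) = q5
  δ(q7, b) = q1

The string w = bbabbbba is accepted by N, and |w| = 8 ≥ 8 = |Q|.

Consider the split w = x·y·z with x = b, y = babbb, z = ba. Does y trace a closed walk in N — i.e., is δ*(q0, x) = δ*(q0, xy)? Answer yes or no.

yes

Run of N on the first 6 characters of w = b b a b b b:
  step 0: q0  (start)
  step 1: q1  (read b: q0→q1)
  step 2: q5  (read b: q1→q5)
  step 3: q6  (read a: q5→q6)
  step 4: q3  (read b: q6→q3)
  step 5: q7  (read b: q3→q7)
  step 6: q1  (read b: q7→q1)

After x (step 1): q1. After xy (step 6): q1.
They match, so y = babbb drives N around a cycle from q1 back to itself; pumping y any number of times keeps N in q1 before reading z, and xyⁱz ∈ L(N) for every i ≥ 0.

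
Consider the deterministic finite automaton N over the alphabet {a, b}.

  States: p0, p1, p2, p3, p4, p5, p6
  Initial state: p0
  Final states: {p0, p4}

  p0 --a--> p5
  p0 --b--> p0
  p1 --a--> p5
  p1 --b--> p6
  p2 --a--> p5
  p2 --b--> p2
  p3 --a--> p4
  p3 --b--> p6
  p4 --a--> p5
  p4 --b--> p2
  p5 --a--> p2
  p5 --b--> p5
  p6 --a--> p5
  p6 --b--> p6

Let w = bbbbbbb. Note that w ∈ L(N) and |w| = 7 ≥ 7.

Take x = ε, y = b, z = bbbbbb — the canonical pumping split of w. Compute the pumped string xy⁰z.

bbbbbb

xy⁰z = xz = ε·bbbbbb = bbbbbb.
Reading y = b takes N from p0 back to p0, so after x the machine is still in p0, and z then leads to the accepting state p0. Hence bbbbbb ∈ L(N).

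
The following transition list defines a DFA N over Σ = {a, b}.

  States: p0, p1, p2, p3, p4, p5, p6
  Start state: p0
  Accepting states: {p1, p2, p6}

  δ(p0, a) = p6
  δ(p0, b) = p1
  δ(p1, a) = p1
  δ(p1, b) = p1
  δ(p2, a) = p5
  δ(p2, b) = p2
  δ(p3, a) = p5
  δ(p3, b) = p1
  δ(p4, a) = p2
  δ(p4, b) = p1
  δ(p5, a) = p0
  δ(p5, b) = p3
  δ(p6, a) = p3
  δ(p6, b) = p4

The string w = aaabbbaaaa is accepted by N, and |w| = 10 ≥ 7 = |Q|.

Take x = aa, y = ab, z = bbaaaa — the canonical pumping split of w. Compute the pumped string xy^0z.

aabbaaaa

xy⁰z = xz = aa·bbaaaa = aabbaaaa.
Reading y = ab takes N from p3 back to p3, so after x the machine is still in p3, and z then leads to the accepting state p1. Hence aabbaaaa ∈ L(N).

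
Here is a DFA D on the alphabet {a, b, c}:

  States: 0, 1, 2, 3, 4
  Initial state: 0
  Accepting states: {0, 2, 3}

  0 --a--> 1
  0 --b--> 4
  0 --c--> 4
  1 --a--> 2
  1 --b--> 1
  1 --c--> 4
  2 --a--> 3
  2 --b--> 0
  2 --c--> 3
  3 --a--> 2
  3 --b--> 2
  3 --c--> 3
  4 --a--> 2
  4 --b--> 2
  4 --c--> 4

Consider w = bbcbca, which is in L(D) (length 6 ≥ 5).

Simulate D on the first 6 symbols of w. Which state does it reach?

State sequence: 0 -b-> 4 -b-> 2 -c-> 3 -b-> 2 -c-> 3 -a-> 2

After reading 6 characters, D is in state 2.
(This kind of state-tracing is the core of the pumping-lemma construction: with 5 states, pigeonhole forces a repeat within the first 5 steps.)

2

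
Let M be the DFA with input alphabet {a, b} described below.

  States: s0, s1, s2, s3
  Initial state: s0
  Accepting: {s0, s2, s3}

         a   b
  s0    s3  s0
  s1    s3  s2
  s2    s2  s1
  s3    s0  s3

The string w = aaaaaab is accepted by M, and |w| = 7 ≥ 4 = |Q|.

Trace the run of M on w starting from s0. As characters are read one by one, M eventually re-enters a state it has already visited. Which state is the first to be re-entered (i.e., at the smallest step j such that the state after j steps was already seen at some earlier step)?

State sequence: s0 -a-> s3 -a-> s0 -a-> s3 -a-> s0 -a-> s3 -a-> s0 -b-> s0
First repeat at step 2: s0 was already visited.

The earliest repeat is at step j = 2: M is in s0, which it already visited at step i = 0.

s0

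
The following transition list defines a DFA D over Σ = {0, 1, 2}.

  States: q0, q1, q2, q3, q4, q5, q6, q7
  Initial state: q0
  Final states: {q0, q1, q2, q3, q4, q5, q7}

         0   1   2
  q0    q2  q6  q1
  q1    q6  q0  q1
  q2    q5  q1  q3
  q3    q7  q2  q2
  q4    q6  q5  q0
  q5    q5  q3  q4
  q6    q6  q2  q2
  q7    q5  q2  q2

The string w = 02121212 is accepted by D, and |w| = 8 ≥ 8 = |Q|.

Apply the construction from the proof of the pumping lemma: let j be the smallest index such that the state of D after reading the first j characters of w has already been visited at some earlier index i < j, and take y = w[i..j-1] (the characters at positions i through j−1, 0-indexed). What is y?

Run of D on w = 0 2 1 2 1 2 1 2:
  step 0: q0  (start)
  step 1: q2  (read 0: q0→q2)
  step 2: q3  (read 2: q2→q3)
  step 3: q2  (read 1: q3→q2)   ← first repeat (q2 seen earlier)
  step 4: q3  (read 2: q2→q3)
  step 5: q2  (read 1: q3→q2)
  step 6: q3  (read 2: q2→q3)
  step 7: q2  (read 1: q3→q2)
  step 8: q3  (read 2: q2→q3)

So i = 1, j = 3, giving x = w[0:1] = 0, y = w[1:3] = 21, z = w[3:8] = 21212.
Check: |xy| = 3 ≤ 8 and |y| = 2 ≥ 1. Reading y takes D from q2 back to q2, so every xyⁱz is accepted.

21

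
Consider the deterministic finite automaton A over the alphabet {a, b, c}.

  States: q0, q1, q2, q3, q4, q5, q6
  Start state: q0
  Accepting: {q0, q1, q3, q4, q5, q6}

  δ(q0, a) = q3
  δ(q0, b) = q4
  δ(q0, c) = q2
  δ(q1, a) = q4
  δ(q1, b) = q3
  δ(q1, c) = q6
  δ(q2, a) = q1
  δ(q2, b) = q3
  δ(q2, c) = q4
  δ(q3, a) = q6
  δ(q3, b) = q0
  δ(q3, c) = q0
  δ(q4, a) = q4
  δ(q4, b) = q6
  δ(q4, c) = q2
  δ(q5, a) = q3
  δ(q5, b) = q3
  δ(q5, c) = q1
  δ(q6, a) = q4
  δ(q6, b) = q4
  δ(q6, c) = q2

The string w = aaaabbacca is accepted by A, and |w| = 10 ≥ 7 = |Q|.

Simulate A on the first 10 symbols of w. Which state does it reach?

Run of A on the first 10 characters of w = a a a a b b a c c a:
  step 0: q0  (start)
  step 1: q3  (read a: q0→q3)
  step 2: q6  (read a: q3→q6)
  step 3: q4  (read a: q6→q4)
  step 4: q4  (read a: q4→q4)
  step 5: q6  (read b: q4→q6)
  step 6: q4  (read b: q6→q4)
  step 7: q4  (read a: q4→q4)
  step 8: q2  (read c: q4→q2)
  step 9: q4  (read c: q2→q4)
  step 10: q4  (read a: q4→q4)

After reading 10 characters, A is in state q4.

q4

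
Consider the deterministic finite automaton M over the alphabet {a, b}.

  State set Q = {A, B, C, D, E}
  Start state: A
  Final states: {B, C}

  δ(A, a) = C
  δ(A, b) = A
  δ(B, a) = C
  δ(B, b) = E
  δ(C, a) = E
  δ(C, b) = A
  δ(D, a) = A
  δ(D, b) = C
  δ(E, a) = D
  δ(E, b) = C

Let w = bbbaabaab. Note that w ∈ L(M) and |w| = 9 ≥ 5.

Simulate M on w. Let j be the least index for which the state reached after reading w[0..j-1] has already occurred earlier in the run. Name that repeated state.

State sequence: A -b-> A -b-> A -b-> A -a-> C -a-> E -b-> C -a-> E -a-> D -b-> C
First repeat at step 1: A was already visited.

The earliest repeat is at step j = 1: M is in A, which it already visited at step i = 0.

A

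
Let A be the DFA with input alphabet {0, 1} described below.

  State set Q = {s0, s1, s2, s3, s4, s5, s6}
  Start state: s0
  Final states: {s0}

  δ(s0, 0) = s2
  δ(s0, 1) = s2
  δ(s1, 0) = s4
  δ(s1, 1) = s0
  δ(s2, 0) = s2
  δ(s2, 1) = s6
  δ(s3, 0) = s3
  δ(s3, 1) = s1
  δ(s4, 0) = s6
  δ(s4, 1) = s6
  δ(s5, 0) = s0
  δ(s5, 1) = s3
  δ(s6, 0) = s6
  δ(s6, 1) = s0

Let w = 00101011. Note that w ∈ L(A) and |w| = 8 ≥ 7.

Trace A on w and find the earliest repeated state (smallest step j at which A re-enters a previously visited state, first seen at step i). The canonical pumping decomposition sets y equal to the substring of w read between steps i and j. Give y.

State sequence: s0 -0-> s2 -0-> s2 -1-> s6 -0-> s6 -1-> s0 -0-> s2 -1-> s6 -1-> s0
First repeat at step 2: s2 was already visited.

So i = 1, j = 2, giving x = w[0:1] = 0, y = w[1:2] = 0, z = w[2:8] = 101011.
Check: |xy| = 2 ≤ 7 and |y| = 1 ≥ 1. Reading y takes A from s2 back to s2, so every xyⁱz is accepted.
With |Q| = 7, pigeonhole forces a state repeat no later than step 7; the substring read between the first and second visits to that state can be pumped.

0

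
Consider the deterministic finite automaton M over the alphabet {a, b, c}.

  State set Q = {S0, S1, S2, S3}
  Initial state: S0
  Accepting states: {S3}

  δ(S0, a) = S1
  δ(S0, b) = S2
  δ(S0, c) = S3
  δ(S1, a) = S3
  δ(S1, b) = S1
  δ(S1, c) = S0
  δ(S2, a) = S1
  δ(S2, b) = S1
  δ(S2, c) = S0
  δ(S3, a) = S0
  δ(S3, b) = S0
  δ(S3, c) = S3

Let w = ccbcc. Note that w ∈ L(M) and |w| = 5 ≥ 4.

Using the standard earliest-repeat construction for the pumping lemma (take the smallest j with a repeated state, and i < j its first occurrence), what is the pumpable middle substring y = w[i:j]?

c

Run of M on w = c c b c c:
  step 0: S0  (start)
  step 1: S3  (read c: S0→S3)
  step 2: S3  (read c: S3→S3)   ← first repeat (S3 seen earlier)
  step 3: S0  (read b: S3→S0)
  step 4: S3  (read c: S0→S3)
  step 5: S3  (read c: S3→S3)

So i = 1, j = 2, giving x = w[0:1] = c, y = w[1:2] = c, z = w[2:5] = bcc.
Check: |xy| = 2 ≤ 4 and |y| = 1 ≥ 1. Reading y takes M from S3 back to S3, so every xyⁱz is accepted.
Pumping length from the standard proof: p = 4 (the number of states). The repeated state found above gives |xy| = j ≤ 4 and |y| = j − i ≥ 1.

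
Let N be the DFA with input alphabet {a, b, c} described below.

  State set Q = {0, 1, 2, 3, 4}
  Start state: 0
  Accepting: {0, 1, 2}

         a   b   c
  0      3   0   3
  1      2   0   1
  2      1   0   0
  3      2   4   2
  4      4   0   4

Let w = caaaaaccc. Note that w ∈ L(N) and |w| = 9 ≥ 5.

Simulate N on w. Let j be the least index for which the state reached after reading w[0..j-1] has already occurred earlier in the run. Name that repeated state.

2

State sequence: 0 -c-> 3 -a-> 2 -a-> 1 -a-> 2 -a-> 1 -a-> 2 -c-> 0 -c-> 3 -c-> 2
First repeat at step 4: 2 was already visited.

The earliest repeat is at step j = 4: N is in 2, which it already visited at step i = 2.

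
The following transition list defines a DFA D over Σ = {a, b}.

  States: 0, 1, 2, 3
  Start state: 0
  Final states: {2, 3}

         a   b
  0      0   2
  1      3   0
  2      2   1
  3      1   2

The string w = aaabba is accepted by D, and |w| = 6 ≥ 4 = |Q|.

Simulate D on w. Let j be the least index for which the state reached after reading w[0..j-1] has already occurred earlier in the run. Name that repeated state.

Run of D on w = a a a b b a:
  step 0: 0  (start)
  step 1: 0  (read a: 0→0)   ← first repeat (0 seen earlier)
  step 2: 0  (read a: 0→0)
  step 3: 0  (read a: 0→0)
  step 4: 2  (read b: 0→2)
  step 5: 1  (read b: 2→1)
  step 6: 3  (read a: 1→3)

The earliest repeat is at step j = 1: D is in 0, which it already visited at step i = 0.
Pumping length from the standard proof: p = 4 (the number of states). The repeated state found above gives |xy| = j ≤ 4 and |y| = j − i ≥ 1.

0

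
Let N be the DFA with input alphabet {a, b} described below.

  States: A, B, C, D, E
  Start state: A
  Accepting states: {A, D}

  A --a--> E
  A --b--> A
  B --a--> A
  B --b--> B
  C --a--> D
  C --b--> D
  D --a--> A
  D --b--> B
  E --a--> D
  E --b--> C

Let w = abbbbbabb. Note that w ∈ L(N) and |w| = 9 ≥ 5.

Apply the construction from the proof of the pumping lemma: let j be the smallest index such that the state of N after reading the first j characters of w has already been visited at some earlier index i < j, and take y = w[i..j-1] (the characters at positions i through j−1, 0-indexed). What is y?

State sequence: A -a-> E -b-> C -b-> D -b-> B -b-> B -b-> B -a-> A -b-> A -b-> A
First repeat at step 5: B was already visited.

So i = 4, j = 5, giving x = w[0:4] = abbb, y = w[4:5] = b, z = w[5:9] = babb.
Check: |xy| = 5 ≤ 5 and |y| = 1 ≥ 1. Reading y takes N from B back to B, so every xyⁱz is accepted.
Since N has 5 states, any run of length ≥ 5 visits 5+1 states, so by pigeonhole some state repeats within the first 5 steps — that repeat gives the pumpable loop.

b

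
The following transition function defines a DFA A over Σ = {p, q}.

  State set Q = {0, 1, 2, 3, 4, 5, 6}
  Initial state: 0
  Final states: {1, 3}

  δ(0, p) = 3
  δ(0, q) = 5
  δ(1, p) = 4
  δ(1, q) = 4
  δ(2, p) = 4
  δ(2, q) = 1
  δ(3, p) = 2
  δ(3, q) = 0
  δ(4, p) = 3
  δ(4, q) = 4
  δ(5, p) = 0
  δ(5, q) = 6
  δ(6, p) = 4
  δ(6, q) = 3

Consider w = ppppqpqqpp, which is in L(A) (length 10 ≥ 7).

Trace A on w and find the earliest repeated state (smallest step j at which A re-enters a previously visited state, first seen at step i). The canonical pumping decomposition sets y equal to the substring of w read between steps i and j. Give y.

ppp

State sequence: 0 -p-> 3 -p-> 2 -p-> 4 -p-> 3 -q-> 0 -p-> 3 -q-> 0 -q-> 5 -p-> 0 -p-> 3
First repeat at step 4: 3 was already visited.

So i = 1, j = 4, giving x = w[0:1] = p, y = w[1:4] = ppp, z = w[4:10] = qpqqpp.
Check: |xy| = 4 ≤ 7 and |y| = 3 ≥ 1. Reading y takes A from 3 back to 3, so every xyⁱz is accepted.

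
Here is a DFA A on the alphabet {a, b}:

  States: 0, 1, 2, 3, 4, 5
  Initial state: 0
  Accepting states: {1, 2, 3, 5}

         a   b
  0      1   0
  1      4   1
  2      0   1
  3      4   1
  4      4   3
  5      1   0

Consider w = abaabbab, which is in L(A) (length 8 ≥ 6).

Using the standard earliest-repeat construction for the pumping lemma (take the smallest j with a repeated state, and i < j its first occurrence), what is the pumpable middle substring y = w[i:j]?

State sequence: 0 -a-> 1 -b-> 1 -a-> 4 -a-> 4 -b-> 3 -b-> 1 -a-> 4 -b-> 3
First repeat at step 2: 1 was already visited.

So i = 1, j = 2, giving x = w[0:1] = a, y = w[1:2] = b, z = w[2:8] = aabbab.
Check: |xy| = 2 ≤ 6 and |y| = 1 ≥ 1. Reading y takes A from 1 back to 1, so every xyⁱz is accepted.
The DFA has 6 states, so the proof of the pumping lemma guarantees a repeated state among the first 6+1 visited; the segment between the two visits is the pumpable y.

b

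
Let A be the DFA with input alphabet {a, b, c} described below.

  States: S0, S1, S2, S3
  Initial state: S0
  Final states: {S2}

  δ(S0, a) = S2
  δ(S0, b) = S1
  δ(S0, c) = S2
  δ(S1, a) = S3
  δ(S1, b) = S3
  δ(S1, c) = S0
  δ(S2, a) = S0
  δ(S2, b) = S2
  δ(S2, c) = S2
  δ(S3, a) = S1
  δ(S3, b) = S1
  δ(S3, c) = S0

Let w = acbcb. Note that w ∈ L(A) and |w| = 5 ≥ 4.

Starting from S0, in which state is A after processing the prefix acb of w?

S2

Run of A on the first 3 characters of w = a c b:
  step 0: S0  (start)
  step 1: S2  (read a: S0→S2)
  step 2: S2  (read c: S2→S2)
  step 3: S2  (read b: S2→S2)

After reading 3 characters, A is in state S2.
(This kind of state-tracing is the core of the pumping-lemma construction: with 4 states, pigeonhole forces a repeat within the first 4 steps.)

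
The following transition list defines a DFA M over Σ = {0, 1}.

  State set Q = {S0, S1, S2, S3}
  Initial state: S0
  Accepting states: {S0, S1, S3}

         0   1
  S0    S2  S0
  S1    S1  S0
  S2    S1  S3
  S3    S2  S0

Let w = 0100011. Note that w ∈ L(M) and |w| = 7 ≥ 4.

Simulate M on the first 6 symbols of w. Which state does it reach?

S0

Run of M on the first 6 characters of w = 0 1 0 0 0 1:
  step 0: S0  (start)
  step 1: S2  (read 0: S0→S2)
  step 2: S3  (read 1: S2→S3)
  step 3: S2  (read 0: S3→S2)
  step 4: S1  (read 0: S2→S1)
  step 5: S1  (read 0: S1→S1)
  step 6: S0  (read 1: S1→S0)

After reading 6 characters, M is in state S0.
(This kind of state-tracing is the core of the pumping-lemma construction: with 4 states, pigeonhole forces a repeat within the first 4 steps.)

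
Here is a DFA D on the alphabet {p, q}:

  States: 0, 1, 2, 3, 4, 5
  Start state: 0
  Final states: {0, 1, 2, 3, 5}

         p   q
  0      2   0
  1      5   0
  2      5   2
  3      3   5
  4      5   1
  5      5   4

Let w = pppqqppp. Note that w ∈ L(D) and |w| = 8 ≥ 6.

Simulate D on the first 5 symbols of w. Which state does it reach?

State sequence: 0 -p-> 2 -p-> 5 -p-> 5 -q-> 4 -q-> 1

After reading 5 characters, D is in state 1.

1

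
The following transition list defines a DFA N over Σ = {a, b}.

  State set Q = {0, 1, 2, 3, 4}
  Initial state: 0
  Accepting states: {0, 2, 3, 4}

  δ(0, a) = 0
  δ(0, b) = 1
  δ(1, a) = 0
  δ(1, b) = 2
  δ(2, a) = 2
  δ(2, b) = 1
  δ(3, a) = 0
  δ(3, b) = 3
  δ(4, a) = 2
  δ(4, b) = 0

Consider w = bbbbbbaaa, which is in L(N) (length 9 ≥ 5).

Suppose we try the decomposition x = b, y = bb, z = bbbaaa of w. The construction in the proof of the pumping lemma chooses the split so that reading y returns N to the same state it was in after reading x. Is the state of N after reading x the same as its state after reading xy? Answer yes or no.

State sequence: 0 -b-> 1 -b-> 2 -b-> 1

After x (step 1): 1. After xy (step 3): 1.
They match, so y = bb drives N around a cycle from 1 back to itself; pumping y any number of times keeps N in 1 before reading z, and xyⁱz ∈ L(N) for every i ≥ 0.

yes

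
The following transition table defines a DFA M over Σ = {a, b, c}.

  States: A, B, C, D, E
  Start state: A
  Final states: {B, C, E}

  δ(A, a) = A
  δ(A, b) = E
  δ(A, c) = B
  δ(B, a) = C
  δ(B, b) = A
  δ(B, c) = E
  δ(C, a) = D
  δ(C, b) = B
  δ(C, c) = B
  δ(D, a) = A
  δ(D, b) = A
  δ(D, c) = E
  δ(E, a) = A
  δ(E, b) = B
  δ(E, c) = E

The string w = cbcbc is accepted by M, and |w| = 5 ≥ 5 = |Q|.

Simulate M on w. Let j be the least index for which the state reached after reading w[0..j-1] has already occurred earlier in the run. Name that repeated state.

A

Run of M on w = c b c b c:
  step 0: A  (start)
  step 1: B  (read c: A→B)
  step 2: A  (read b: B→A)   ← first repeat (A seen earlier)
  step 3: B  (read c: A→B)
  step 4: A  (read b: B→A)
  step 5: B  (read c: A→B)

The earliest repeat is at step j = 2: M is in A, which it already visited at step i = 0.
The DFA has 5 states, so the proof of the pumping lemma guarantees a repeated state among the first 5+1 visited; the segment between the two visits is the pumpable y.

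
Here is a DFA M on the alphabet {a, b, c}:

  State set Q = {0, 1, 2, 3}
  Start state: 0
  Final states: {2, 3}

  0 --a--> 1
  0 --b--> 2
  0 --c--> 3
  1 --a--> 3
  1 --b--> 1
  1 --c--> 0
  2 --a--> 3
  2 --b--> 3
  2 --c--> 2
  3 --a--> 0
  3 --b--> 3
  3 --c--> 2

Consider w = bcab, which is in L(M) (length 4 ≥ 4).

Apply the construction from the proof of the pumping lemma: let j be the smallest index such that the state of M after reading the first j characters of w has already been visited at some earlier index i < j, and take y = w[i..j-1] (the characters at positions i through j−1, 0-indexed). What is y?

c

Run of M on w = b c a b:
  step 0: 0  (start)
  step 1: 2  (read b: 0→2)
  step 2: 2  (read c: 2→2)   ← first repeat (2 seen earlier)
  step 3: 3  (read a: 2→3)
  step 4: 3  (read b: 3→3)

So i = 1, j = 2, giving x = w[0:1] = b, y = w[1:2] = c, z = w[2:4] = ab.
Check: |xy| = 2 ≤ 4 and |y| = 1 ≥ 1. Reading y takes M from 2 back to 2, so every xyⁱz is accepted.
Pumping length from the standard proof: p = 4 (the number of states). The repeated state found above gives |xy| = j ≤ 4 and |y| = j − i ≥ 1.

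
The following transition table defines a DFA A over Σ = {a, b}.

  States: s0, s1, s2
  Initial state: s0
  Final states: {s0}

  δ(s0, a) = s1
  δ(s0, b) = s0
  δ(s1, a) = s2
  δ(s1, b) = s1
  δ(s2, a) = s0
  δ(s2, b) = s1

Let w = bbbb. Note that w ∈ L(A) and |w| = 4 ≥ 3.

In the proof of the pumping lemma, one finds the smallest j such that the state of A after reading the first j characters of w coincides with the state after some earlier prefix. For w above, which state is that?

Run of A on w = b b b b:
  step 0: s0  (start)
  step 1: s0  (read b: s0→s0)   ← first repeat (s0 seen earlier)
  step 2: s0  (read b: s0→s0)
  step 3: s0  (read b: s0→s0)
  step 4: s0  (read b: s0→s0)

The earliest repeat is at step j = 1: A is in s0, which it already visited at step i = 0.
Since A has 3 states, any run of length ≥ 3 visits 3+1 states, so by pigeonhole some state repeats within the first 3 steps — that repeat gives the pumpable loop.

s0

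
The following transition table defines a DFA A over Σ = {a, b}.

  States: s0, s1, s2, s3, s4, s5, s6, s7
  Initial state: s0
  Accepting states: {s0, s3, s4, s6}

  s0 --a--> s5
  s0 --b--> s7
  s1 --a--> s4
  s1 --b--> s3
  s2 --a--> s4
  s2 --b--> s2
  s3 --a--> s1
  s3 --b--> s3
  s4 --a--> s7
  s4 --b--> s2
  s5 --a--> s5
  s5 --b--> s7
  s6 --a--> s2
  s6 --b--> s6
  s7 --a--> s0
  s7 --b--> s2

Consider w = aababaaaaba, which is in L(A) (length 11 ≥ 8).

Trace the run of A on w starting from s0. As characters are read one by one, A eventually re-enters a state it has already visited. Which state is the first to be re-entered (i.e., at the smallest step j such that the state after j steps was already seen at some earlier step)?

s5

Run of A on w = a a b a b a a a a b a:
  step 0: s0  (start)
  step 1: s5  (read a: s0→s5)
  step 2: s5  (read a: s5→s5)   ← first repeat (s5 seen earlier)
  step 3: s7  (read b: s5→s7)
  step 4: s0  (read a: s7→s0)
  step 5: s7  (read b: s0→s7)
  step 6: s0  (read a: s7→s0)
  step 7: s5  (read a: s0→s5)
  step 8: s5  (read a: s5→s5)
  step 9: s5  (read a: s5→s5)
  step 10: s7  (read b: s5→s7)
  step 11: s0  (read a: s7→s0)

The earliest repeat is at step j = 2: A is in s5, which it already visited at step i = 1.
Since A has 8 states, any run of length ≥ 8 visits 8+1 states, so by pigeonhole some state repeats within the first 8 steps — that repeat gives the pumpable loop.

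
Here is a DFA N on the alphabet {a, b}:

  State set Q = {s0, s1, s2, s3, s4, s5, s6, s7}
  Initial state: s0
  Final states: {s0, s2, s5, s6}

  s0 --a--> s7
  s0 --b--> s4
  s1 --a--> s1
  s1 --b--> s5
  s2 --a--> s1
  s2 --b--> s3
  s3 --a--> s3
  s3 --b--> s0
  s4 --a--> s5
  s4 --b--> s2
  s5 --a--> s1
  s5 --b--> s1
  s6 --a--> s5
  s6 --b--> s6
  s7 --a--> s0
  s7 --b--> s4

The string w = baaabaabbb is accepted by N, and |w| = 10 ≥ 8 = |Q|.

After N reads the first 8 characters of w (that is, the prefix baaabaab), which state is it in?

s5

State sequence: s0 -b-> s4 -a-> s5 -a-> s1 -a-> s1 -b-> s5 -a-> s1 -a-> s1 -b-> s5

After reading 8 characters, N is in state s5.
(This kind of state-tracing is the core of the pumping-lemma construction: with 8 states, pigeonhole forces a repeat within the first 8 steps.)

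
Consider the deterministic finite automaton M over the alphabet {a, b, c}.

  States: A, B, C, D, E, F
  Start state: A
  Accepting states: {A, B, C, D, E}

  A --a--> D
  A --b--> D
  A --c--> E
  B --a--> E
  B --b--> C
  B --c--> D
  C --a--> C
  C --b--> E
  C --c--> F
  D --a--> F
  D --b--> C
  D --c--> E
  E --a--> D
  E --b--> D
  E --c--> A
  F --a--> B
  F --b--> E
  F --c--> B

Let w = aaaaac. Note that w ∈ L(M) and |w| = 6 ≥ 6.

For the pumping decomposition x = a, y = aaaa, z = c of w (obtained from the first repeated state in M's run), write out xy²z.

xy^2z = a·aaaa·aaaa·c = aaaaaaaaac.
Reading y = aaaa takes M from D back to D, so after x·y·y the machine is still in D, and z then leads to the accepting state E. Hence aaaaaaaaac ∈ L(M).

aaaaaaaaac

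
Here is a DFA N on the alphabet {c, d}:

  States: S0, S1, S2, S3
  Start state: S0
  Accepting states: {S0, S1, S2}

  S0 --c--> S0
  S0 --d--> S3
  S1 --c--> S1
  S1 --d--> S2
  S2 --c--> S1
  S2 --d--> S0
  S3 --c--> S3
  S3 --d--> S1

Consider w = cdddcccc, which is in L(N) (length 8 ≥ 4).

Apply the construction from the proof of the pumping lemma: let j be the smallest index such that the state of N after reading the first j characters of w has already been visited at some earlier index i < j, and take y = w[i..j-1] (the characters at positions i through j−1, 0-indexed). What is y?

Run of N on w = c d d d c c c c:
  step 0: S0  (start)
  step 1: S0  (read c: S0→S0)   ← first repeat (S0 seen earlier)
  step 2: S3  (read d: S0→S3)
  step 3: S1  (read d: S3→S1)
  step 4: S2  (read d: S1→S2)
  step 5: S1  (read c: S2→S1)
  step 6: S1  (read c: S1→S1)
  step 7: S1  (read c: S1→S1)
  step 8: S1  (read c: S1→S1)

So i = 0, j = 1, giving x = w[0:0] = ε, y = w[0:1] = c, z = w[1:8] = dddcccc.
Check: |xy| = 1 ≤ 4 and |y| = 1 ≥ 1. Reading y takes N from S0 back to S0, so every xyⁱz is accepted.
The DFA has 4 states, so the proof of the pumping lemma guarantees a repeated state among the first 4+1 visited; the segment between the two visits is the pumpable y.

c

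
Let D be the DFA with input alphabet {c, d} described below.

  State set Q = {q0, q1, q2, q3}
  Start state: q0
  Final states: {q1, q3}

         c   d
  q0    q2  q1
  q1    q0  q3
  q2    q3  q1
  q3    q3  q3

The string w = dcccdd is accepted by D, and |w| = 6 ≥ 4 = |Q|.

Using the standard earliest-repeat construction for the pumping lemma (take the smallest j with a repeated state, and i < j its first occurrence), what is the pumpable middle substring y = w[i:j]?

dc

State sequence: q0 -d-> q1 -c-> q0 -c-> q2 -c-> q3 -d-> q3 -d-> q3
First repeat at step 2: q0 was already visited.

So i = 0, j = 2, giving x = w[0:0] = ε, y = w[0:2] = dc, z = w[2:6] = ccdd.
Check: |xy| = 2 ≤ 4 and |y| = 2 ≥ 1. Reading y takes D from q0 back to q0, so every xyⁱz is accepted.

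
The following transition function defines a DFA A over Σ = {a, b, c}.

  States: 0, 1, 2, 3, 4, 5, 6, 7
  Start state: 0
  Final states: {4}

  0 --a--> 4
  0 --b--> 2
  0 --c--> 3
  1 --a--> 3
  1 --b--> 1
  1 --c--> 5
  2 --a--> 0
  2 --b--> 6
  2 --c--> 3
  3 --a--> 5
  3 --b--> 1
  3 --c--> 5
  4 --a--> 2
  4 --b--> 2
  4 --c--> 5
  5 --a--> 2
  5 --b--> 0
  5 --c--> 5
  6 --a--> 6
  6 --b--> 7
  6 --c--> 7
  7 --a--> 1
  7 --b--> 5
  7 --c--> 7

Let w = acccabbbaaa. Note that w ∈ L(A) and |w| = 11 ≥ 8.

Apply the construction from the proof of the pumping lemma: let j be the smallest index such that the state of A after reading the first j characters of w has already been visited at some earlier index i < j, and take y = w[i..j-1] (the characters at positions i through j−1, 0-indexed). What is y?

State sequence: 0 -a-> 4 -c-> 5 -c-> 5 -c-> 5 -a-> 2 -b-> 6 -b-> 7 -b-> 5 -a-> 2 -a-> 0 -a-> 4
First repeat at step 3: 5 was already visited.

So i = 2, j = 3, giving x = w[0:2] = ac, y = w[2:3] = c, z = w[3:11] = cabbbaaa.
Check: |xy| = 3 ≤ 8 and |y| = 1 ≥ 1. Reading y takes A from 5 back to 5, so every xyⁱz is accepted.
Since A has 8 states, any run of length ≥ 8 visits 8+1 states, so by pigeonhole some state repeats within the first 8 steps — that repeat gives the pumpable loop.

c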